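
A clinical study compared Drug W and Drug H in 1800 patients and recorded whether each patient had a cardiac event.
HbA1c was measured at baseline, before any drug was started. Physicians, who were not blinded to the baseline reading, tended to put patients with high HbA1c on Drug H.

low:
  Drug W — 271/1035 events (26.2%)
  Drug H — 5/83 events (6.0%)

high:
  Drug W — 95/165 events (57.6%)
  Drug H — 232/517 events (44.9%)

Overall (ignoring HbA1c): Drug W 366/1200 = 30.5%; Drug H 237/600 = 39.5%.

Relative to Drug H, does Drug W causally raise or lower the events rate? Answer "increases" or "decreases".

HbA1c satisfies the back-door criterion: it is not a descendant of the drug, and it blocks the spurious path from drug to outcome. Adjusting for it (i.e., using the within-HbA1c rates) gives the causal effect.
Within each level — low: 26.2% vs 6.0%; high: 57.6% vs 44.9% — Drug H is lower every time.

increases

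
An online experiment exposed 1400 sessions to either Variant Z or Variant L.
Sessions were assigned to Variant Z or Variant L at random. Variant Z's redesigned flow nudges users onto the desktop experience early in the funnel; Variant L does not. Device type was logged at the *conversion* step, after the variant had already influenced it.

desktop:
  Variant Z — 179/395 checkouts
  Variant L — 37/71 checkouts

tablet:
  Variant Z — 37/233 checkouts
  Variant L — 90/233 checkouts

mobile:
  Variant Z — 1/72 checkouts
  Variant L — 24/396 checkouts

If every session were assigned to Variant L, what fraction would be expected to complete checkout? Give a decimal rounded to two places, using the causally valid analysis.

0.22

Device type is recorded after the variant and is itself shifted by it — it sits on the causal path from variant to outcome. Conditioning on a mediator would strip out part of the effect we want; the pooled comparison gives the total causal effect.
So P(outcome | do(Variant L)) is just the pooled rate for Variant L: 151/700 = 0.216.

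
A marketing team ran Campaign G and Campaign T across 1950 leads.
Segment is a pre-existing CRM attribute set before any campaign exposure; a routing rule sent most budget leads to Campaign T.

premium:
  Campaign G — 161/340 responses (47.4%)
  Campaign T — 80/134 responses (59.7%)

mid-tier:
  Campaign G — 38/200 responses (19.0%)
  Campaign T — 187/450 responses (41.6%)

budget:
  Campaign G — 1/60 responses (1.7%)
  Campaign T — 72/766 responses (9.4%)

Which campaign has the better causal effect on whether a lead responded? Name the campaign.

The customer segment-specific comparison favours Campaign T throughout, but the pooled figures favour Campaign G. The question is whether to condition on customer segment.
Customer segment satisfies the back-door criterion: it is not a descendant of the campaign, and it blocks the spurious path from campaign to outcome. Adjusting for it (i.e., using the within-customer segment rates) gives the causal effect.
Within each level — premium: 47.4% vs 59.7%; mid-tier: 19.0% vs 41.6%; budget: 1.7% vs 9.4% — Campaign T is higher every time.

Campaign T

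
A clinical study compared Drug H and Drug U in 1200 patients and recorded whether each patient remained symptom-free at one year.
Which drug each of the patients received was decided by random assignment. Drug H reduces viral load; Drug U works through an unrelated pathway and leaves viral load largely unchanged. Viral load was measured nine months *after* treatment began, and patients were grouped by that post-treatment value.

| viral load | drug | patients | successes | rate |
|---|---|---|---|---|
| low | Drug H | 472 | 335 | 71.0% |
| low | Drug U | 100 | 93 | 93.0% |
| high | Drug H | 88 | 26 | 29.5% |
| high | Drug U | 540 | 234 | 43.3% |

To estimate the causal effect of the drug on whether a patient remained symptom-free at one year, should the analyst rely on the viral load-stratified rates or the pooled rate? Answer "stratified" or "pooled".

Within every viral load level Drug U has the higher rate, yet pooled Drug H does — Simpson's reversal.
Because the drug influences viral load, viral load is a post-treatment mediator, not a confounder. Stratifying on it would bias the estimate; the causal effect is the crude pooled difference.
Pooled: Drug H 64.5% vs Drug U 51.1%; Drug H is higher overall.

pooled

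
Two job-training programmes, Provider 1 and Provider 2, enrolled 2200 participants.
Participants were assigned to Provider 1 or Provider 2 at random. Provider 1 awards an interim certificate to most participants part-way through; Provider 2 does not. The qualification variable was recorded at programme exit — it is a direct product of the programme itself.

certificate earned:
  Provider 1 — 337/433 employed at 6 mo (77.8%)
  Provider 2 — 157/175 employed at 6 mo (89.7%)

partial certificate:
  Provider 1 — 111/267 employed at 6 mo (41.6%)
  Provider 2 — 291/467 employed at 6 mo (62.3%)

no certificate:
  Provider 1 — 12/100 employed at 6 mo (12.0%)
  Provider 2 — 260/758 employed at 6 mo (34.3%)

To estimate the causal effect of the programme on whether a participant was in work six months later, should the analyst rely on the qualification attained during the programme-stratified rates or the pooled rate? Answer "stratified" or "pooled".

The stratified and pooled comparisons disagree (Provider 2 wins within each qualification attained during the programme; Provider 1 wins overall), so the answer turns on the causal role of qualification attained during the programme.
Because the programme influences qualification attained during the programme, qualification attained during the programme is a post-treatment mediator, not a confounder. Stratifying on it would bias the estimate; the causal effect is the crude pooled difference.
Pooled: Provider 1 57.5% vs Provider 2 50.6%; Provider 1 is higher overall.

pooled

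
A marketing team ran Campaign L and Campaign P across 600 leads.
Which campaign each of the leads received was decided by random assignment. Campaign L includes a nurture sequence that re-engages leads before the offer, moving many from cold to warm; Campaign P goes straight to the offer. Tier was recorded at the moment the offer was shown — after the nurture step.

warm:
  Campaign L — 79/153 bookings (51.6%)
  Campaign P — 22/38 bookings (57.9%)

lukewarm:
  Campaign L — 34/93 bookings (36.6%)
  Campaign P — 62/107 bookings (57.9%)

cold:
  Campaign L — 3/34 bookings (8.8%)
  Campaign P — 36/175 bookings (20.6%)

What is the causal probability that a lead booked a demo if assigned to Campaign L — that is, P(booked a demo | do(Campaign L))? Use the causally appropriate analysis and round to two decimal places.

Within every engagement tier level Campaign P has the higher rate, yet pooled Campaign L does — Simpson's reversal.
The distribution of engagement tier is itself part of what the campaign does — it is an intermediate outcome. Holding it fixed would remove that part of the effect; the total effect is the pooled difference.
So P(outcome | do(Campaign L)) is just the pooled rate for Campaign L: 116/280 = 0.414.

0.41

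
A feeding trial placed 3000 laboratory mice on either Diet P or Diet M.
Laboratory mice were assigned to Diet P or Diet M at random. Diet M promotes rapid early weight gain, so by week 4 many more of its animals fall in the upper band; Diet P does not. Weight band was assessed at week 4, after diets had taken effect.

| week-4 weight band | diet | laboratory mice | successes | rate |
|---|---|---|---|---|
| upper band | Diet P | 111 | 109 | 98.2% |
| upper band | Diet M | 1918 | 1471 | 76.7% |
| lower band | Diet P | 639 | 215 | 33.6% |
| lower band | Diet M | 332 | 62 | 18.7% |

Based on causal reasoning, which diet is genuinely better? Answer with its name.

Diet M

Week-4 weight band lies on the pathway diet → week-4 weight band → outcome, so adjusting for it blocks the indirect effect. For the total causal effect of diet, use the unadjusted pooled rates.
Pooled: Diet P 43.2% vs Diet M 68.1%; Diet M is higher overall.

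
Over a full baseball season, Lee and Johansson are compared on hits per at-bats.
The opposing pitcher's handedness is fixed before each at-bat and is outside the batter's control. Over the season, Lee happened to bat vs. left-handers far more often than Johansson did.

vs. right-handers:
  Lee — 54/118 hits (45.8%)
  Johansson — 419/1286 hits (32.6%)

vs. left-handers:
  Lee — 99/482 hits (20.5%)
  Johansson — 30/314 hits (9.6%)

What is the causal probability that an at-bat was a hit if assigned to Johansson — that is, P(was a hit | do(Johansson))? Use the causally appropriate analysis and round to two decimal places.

0.24

The stratified and pooled comparisons disagree (Lee wins within each pitcher handedness; Johansson wins overall), so the answer turns on the causal role of pitcher handedness.
Pitcher handedness differs across players for reasons unrelated to any effect of the player itself, and it separately predicts the outcome — a classic confounder. We must compare within pitcher handedness levels.
Standardising Johansson to the population pitcher handedness mix: 0.638·419/1286 + 0.362·30/314 = 0.242.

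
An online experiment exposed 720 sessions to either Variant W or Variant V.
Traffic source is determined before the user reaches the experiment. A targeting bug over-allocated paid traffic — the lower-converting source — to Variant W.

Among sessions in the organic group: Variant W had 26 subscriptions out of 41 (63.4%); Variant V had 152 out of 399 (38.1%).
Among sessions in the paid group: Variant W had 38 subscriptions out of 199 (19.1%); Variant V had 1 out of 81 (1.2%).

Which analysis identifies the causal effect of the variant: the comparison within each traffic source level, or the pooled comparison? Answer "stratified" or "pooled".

The stratified and pooled comparisons disagree (Variant W wins within each traffic source; Variant V wins overall), so the answer turns on the causal role of traffic source.
Since traffic source is a pre-existing factor (not a product of the variant) and it affects the outcome on its own, it is a confounder. The stratified rates, not the pooled rate, identify the causal effect.
Within each level — organic: 63.4% vs 38.1%; paid: 19.1% vs 1.2% — Variant W is higher every time.

stratified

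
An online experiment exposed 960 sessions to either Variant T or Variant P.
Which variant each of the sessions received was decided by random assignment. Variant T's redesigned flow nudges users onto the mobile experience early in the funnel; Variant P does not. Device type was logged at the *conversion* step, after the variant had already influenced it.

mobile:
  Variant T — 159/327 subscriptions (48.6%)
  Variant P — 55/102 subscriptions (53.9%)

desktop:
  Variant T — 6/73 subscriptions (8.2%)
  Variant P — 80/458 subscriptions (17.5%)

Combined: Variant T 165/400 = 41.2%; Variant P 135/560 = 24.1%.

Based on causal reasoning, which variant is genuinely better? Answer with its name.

Variant T

Device type is recorded after the variant and is itself shifted by it — it sits on the causal path from variant to outcome. Conditioning on a mediator would strip out part of the effect we want; the pooled comparison gives the total causal effect.
Pooled: Variant T 41.2% vs Variant P 24.1%; Variant T is higher overall.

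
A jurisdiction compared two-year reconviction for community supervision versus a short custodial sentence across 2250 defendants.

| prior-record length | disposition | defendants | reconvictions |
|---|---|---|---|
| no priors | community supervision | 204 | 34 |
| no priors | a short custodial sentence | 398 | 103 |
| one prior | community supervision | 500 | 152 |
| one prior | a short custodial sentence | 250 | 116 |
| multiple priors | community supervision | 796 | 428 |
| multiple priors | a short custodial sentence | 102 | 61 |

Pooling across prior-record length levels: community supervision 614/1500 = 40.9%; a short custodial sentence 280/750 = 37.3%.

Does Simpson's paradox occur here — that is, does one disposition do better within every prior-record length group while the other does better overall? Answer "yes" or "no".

yes

Within each prior-record length level (no priors 16.7% vs 25.9%; one prior 30.4% vs 46.4%; multiple priors 53.8% vs 59.8%), community supervision has the lower rate every time. Pooled: 40.9% vs 37.3% — a short custodial sentence has the lower rate overall. The two comparisons disagree.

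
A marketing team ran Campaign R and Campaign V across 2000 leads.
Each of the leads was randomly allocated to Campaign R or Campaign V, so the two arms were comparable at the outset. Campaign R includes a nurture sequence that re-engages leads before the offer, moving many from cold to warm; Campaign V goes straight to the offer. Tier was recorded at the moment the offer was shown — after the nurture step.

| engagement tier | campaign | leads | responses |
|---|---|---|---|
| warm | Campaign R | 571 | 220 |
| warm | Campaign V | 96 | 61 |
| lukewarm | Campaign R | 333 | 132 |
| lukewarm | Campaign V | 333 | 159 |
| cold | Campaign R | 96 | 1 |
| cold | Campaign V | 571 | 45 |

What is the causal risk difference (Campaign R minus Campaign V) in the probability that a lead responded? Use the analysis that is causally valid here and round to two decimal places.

Engagement tier lies on the pathway campaign → engagement tier → outcome, so adjusting for it blocks the indirect effect. For the total causal effect of campaign, use the unadjusted pooled rates.
The causal difference is the pooled difference: 0.353 − 0.265 = +0.088.

+0.09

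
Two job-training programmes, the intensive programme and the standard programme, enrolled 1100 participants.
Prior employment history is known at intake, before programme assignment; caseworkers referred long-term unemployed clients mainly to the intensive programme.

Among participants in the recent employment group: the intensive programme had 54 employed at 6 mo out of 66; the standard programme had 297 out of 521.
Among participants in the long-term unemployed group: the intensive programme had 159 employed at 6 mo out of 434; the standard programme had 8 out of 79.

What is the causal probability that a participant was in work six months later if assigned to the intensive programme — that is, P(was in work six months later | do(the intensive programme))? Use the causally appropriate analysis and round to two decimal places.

Since prior employment history is a pre-existing factor (not a product of the programme) and it affects the outcome on its own, it is a confounder. The stratified rates, not the pooled rate, identify the causal effect.
Standardising the intensive programme to the population prior employment history mix: 0.534·54/66 + 0.466·159/434 = 0.607.

0.61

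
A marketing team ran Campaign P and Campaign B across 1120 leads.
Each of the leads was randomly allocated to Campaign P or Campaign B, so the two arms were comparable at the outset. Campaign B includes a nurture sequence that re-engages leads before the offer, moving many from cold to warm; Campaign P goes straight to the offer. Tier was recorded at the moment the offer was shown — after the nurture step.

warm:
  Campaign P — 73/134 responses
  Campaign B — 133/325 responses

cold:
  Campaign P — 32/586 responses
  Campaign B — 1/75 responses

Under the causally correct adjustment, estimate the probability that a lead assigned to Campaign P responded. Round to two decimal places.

0.15

The engagement tier-specific comparison favours Campaign P throughout, but the pooled figures favour Campaign B. The question is whether to condition on engagement tier.
Engagement tier here is a post-treatment variable shaped by the campaign; conditioning on it would introduce bias rather than remove it. The overall comparison is the causal one.
So P(outcome | do(Campaign P)) is just the pooled rate for Campaign P: 105/720 = 0.146.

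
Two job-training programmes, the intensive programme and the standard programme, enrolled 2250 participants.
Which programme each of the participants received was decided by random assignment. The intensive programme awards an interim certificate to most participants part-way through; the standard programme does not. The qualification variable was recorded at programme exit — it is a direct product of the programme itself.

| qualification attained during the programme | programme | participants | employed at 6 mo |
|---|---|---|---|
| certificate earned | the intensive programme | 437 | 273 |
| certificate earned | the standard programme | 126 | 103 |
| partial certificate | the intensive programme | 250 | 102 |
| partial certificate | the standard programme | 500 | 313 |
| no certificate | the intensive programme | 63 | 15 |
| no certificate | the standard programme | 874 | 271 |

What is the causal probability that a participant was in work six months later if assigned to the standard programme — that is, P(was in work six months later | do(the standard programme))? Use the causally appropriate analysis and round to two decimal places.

0.46

The qualification attained during the programme-specific comparison favours the standard programme throughout, but the pooled figures favour the intensive programme. The question is whether to condition on qualification attained during the programme.
Qualification attained during the programme here is a post-treatment variable shaped by the programme; conditioning on it would introduce bias rather than remove it. The overall comparison is the causal one.
So P(outcome | do(the standard programme)) is just the pooled rate for the standard programme: 687/1500 = 0.458.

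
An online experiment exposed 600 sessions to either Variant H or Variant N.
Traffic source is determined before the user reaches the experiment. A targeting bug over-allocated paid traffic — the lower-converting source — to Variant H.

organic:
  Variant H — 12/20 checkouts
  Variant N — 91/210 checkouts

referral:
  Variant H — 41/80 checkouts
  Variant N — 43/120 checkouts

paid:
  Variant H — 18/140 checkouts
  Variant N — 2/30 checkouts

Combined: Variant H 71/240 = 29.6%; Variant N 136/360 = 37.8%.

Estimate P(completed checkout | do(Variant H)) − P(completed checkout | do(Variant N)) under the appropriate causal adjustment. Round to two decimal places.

Since traffic source is a pre-existing factor (not a product of the variant) and it affects the outcome on its own, it is a confounder. The stratified rates, not the pooled rate, identify the causal effect.
Adjusting over the population distribution of traffic source: 0.383·(0.600−0.433) + 0.333·(0.512−0.358) + 0.283·(0.129−0.067) = +0.133.

+0.13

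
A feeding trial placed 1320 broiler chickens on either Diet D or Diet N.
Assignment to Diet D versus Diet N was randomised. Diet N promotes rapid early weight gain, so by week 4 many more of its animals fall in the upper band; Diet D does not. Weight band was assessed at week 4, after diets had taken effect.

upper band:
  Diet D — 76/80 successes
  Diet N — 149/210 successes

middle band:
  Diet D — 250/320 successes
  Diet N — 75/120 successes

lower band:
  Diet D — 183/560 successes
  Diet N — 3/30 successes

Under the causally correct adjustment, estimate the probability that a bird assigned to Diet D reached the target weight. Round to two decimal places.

Week-4 weight band lies on the pathway diet → week-4 weight band → outcome, so adjusting for it blocks the indirect effect. For the total causal effect of diet, use the unadjusted pooled rates.
So P(outcome | do(Diet D)) is just the pooled rate for Diet D: 509/960 = 0.530.

0.53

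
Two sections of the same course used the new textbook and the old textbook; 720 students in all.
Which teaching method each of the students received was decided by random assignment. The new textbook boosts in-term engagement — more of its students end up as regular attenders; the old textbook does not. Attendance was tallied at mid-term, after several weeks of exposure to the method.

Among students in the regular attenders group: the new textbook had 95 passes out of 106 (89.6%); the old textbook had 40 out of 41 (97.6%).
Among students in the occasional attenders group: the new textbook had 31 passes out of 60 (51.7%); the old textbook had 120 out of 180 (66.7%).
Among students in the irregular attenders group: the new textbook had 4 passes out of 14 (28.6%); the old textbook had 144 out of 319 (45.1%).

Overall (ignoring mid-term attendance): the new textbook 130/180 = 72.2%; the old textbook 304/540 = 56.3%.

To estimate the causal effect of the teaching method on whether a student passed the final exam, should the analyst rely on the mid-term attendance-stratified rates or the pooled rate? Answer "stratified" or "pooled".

The mid-term attendance-specific comparison favours the old textbook throughout, but the pooled figures favour the new textbook. The question is whether to condition on mid-term attendance.
Mid-term attendance here is a post-treatment variable shaped by the teaching method; conditioning on it would introduce bias rather than remove it. The overall comparison is the causal one.
Pooled: the new textbook 72.2% vs the old textbook 56.3%; the new textbook is higher overall.

pooled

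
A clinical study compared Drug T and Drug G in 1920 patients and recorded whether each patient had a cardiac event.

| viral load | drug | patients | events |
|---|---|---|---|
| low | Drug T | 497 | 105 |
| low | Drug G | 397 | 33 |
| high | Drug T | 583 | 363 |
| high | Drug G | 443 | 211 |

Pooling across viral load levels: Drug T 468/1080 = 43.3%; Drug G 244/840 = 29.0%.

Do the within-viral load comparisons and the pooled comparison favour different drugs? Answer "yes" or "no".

no

Within each viral load level (low 21.1% vs 8.3%; high 62.3% vs 47.6%), Drug G has the lower rate every time. Pooled: 43.3% vs 29.0% — Drug G has the lower rate overall. They agree.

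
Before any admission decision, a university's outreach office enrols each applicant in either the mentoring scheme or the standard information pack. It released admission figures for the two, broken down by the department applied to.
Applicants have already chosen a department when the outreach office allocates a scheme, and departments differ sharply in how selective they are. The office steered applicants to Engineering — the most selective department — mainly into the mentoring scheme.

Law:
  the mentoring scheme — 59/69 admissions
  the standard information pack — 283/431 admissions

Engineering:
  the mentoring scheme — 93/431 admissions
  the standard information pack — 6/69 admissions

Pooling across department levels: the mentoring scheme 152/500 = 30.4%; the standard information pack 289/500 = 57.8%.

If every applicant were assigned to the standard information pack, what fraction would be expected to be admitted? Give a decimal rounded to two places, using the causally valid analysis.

0.37

Within every department level the mentoring scheme has the higher rate, yet pooled the standard information pack does — Simpson's reversal.
Here department is a common cause — it drives both which outreach scheme a case falls under and the outcome. The crude comparison mixes populations; the stratum-specific rates are the causally relevant ones.
Standardising the standard information pack to the population department mix: 0.500·283/431 + 0.500·6/69 = 0.372.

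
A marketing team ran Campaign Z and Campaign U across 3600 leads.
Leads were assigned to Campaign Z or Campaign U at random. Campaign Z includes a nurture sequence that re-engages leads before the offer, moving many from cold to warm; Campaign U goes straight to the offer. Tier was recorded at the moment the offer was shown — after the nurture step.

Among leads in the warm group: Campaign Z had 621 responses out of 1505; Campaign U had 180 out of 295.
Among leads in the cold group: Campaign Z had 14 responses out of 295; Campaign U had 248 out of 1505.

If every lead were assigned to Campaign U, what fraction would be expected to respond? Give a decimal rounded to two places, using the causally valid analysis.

The stratified and pooled comparisons disagree (Campaign U wins within each engagement tier; Campaign Z wins overall), so the answer turns on the causal role of engagement tier.
Because the campaign influences engagement tier, engagement tier is a post-treatment mediator, not a confounder. Stratifying on it would bias the estimate; the causal effect is the crude pooled difference.
So P(outcome | do(Campaign U)) is just the pooled rate for Campaign U: 428/1800 = 0.238.

0.24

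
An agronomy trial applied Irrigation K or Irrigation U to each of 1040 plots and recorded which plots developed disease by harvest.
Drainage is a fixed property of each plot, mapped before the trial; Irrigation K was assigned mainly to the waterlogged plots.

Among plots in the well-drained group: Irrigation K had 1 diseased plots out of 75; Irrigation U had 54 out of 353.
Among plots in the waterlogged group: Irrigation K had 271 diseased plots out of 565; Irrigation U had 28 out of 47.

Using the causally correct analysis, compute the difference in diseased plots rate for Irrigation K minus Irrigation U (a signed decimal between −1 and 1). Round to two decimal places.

Within every field drainage level Irrigation K has the lower rate, yet pooled Irrigation U does — Simpson's reversal.
Field drainage satisfies the back-door criterion: it is not a descendant of the irrigation, and it blocks the spurious path from irrigation to outcome. Adjusting for it (i.e., using the within-field drainage rates) gives the causal effect.
Adjusting over the population distribution of field drainage: 0.412·(0.013−0.153) + 0.588·(0.480−0.596) = -0.126.

-0.13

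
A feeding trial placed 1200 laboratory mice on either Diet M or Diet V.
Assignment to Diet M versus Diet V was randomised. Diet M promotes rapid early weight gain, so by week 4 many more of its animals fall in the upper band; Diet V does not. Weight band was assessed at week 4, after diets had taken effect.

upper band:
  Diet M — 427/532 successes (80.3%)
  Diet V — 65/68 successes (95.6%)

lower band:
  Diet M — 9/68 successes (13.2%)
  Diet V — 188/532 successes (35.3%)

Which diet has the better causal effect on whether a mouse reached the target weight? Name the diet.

Diet M

The distribution of week-4 weight band is itself part of what the diet does — it is an intermediate outcome. Holding it fixed would remove that part of the effect; the total effect is the pooled difference.
Pooled: Diet M 72.7% vs Diet V 42.2%; Diet M is higher overall.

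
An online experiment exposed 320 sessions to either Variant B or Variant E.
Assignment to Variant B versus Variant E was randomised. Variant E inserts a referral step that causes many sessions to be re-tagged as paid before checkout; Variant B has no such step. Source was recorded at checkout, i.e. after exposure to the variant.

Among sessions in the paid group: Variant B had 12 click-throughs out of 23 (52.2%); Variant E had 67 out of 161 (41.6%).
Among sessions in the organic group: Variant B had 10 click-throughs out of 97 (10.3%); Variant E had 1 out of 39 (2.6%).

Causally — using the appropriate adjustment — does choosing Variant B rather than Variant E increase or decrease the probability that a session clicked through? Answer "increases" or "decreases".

decreases

The distribution of traffic source is itself part of what the variant does — it is an intermediate outcome. Holding it fixed would remove that part of the effect; the total effect is the pooled difference.
Pooled: Variant B 18.3% vs Variant E 34.0%; Variant E is higher overall.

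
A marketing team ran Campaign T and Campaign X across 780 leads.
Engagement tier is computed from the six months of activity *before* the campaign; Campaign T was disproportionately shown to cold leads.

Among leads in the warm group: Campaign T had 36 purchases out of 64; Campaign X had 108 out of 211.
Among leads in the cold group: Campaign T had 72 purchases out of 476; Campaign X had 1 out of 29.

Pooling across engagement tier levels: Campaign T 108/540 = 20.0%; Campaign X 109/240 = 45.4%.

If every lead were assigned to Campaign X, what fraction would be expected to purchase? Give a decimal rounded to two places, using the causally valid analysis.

0.20

Here engagement tier is a common cause — it drives both which campaign a case falls under and the outcome. The crude comparison mixes populations; the stratum-specific rates are the causally relevant ones.
Standardising Campaign X to the population engagement tier mix: 0.353·108/211 + 0.647·1/29 = 0.203.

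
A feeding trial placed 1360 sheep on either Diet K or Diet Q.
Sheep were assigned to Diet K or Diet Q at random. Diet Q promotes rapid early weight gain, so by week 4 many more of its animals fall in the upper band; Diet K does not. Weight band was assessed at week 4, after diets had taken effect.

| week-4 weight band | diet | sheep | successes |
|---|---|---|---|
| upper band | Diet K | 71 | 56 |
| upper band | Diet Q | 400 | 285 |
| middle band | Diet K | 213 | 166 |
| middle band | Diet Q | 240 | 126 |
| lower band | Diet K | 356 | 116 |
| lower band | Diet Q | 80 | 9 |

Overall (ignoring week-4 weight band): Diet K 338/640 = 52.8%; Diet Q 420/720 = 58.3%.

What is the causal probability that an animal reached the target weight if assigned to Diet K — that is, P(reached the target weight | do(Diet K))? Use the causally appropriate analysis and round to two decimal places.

0.53

The distribution of week-4 weight band is itself part of what the diet does — it is an intermediate outcome. Holding it fixed would remove that part of the effect; the total effect is the pooled difference.
So P(outcome | do(Diet K)) is just the pooled rate for Diet K: 338/640 = 0.528.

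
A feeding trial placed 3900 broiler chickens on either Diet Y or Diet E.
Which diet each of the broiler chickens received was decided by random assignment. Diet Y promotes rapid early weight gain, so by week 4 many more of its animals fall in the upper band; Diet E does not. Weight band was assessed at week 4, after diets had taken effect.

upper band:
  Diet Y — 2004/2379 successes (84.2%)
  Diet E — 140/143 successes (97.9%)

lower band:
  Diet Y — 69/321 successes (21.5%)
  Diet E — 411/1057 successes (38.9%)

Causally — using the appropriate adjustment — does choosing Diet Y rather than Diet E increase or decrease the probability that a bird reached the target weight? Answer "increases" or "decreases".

Week-4 weight band is recorded after the diet and is itself shifted by it — it sits on the causal path from diet to outcome. Conditioning on a mediator would strip out part of the effect we want; the pooled comparison gives the total causal effect.
Pooled: Diet Y 76.8% vs Diet E 45.9%; Diet Y is higher overall.

increases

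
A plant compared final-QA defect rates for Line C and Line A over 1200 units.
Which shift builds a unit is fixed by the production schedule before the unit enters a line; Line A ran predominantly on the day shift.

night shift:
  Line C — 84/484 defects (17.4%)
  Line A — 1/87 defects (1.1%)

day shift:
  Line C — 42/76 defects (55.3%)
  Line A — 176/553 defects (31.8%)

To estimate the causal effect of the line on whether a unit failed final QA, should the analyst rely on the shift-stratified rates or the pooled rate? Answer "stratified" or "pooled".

Line A is lower inside every shift stratum but Line C is lower in aggregate. Whether to stratify depends on how shift relates to the line.
The imbalance in shift arose from how units were allocated, not from anything the line did; and shift independently affects the outcome. The pooled gap is confounded — condition on shift.
Within each level — night shift: 17.4% vs 1.1%; day shift: 55.3% vs 31.8% — Line A is lower every time.

stratified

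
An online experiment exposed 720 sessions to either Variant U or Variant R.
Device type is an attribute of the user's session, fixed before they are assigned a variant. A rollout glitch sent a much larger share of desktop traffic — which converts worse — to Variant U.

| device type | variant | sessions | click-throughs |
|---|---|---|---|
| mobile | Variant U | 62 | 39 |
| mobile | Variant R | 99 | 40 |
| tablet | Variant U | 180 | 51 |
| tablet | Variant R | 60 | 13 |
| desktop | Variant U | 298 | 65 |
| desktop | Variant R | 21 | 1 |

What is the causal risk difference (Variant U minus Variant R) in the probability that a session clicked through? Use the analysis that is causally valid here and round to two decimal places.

Within every device type level Variant U has the higher rate, yet pooled Variant R does — Simpson's reversal.
Since device type is a pre-existing factor (not a product of the variant) and it affects the outcome on its own, it is a confounder. The stratified rates, not the pooled rate, identify the causal effect.
Adjusting over the population distribution of device type: 0.224·(0.629−0.404) + 0.333·(0.283−0.217) + 0.443·(0.218−0.048) = +0.148.

+0.15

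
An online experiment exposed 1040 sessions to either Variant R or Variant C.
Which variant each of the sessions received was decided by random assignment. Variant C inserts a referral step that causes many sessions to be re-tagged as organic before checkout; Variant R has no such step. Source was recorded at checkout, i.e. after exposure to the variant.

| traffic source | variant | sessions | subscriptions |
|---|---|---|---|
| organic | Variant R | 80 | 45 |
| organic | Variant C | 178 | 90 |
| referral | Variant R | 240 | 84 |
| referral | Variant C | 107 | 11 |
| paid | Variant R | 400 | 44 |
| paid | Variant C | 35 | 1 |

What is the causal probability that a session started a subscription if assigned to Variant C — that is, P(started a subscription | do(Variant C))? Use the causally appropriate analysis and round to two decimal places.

Within every traffic source level Variant R has the higher rate, yet pooled Variant C does — Simpson's reversal.
Stratifying would compare variants among sessions the variants themselves sorted into traffic source groups — a form of selection on an intermediate. The unconditioned pooled rates give the total causal effect.
So P(outcome | do(Variant C)) is just the pooled rate for Variant C: 102/320 = 0.319.

0.32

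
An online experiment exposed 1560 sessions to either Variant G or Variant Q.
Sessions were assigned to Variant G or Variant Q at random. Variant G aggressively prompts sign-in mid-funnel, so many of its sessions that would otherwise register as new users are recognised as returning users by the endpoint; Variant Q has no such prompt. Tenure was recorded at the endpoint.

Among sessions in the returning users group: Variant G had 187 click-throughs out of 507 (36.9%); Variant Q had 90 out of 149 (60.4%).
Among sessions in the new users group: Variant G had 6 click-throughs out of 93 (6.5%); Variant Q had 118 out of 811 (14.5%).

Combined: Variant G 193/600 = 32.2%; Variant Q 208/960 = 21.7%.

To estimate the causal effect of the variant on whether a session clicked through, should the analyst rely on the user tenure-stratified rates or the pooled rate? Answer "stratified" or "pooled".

pooled

The user tenure-specific comparison favours Variant Q throughout, but the pooled figures favour Variant G. The question is whether to condition on user tenure.
User tenure lies on the pathway variant → user tenure → outcome, so adjusting for it blocks the indirect effect. For the total causal effect of variant, use the unadjusted pooled rates.
Pooled: Variant G 32.2% vs Variant Q 21.7%; Variant G is higher overall.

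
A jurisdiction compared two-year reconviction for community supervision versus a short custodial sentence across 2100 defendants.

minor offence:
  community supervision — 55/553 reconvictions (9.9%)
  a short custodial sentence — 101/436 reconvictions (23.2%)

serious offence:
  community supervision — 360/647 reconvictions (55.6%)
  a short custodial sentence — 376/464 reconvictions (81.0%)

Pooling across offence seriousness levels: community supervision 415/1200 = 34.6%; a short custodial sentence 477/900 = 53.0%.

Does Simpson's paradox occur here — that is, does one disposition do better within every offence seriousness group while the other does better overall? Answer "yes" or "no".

Within each offence seriousness level (minor offence 9.9% vs 23.2%; serious offence 55.6% vs 81.0%), community supervision has the lower rate every time. Pooled: 34.6% vs 53.0% — community supervision has the lower rate overall. They agree.

no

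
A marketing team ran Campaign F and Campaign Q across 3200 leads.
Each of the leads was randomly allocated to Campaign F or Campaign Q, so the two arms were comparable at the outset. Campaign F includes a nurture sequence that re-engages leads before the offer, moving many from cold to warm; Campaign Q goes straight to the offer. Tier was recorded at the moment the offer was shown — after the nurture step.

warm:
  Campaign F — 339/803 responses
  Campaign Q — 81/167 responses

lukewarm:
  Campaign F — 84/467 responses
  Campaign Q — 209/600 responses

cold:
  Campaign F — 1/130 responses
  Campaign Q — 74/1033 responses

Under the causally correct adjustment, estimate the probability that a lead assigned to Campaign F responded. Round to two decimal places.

Engagement tier is downstream of the campaign. One should not condition on a consequence of treatment, so the overall rates are the right comparison.
So P(outcome | do(Campaign F)) is just the pooled rate for Campaign F: 424/1400 = 0.303.

0.30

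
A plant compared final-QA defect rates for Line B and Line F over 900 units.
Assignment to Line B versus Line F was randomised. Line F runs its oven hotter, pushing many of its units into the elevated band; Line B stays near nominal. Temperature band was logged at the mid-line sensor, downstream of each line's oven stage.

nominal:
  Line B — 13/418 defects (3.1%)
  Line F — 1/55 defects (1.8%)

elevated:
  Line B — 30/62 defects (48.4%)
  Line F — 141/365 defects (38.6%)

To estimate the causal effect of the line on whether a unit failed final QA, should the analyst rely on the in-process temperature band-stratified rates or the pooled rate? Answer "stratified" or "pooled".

pooled

Because the line influences in-process temperature band, in-process temperature band is a post-treatment mediator, not a confounder. Stratifying on it would bias the estimate; the causal effect is the crude pooled difference.
Pooled: Line B 9.0% vs Line F 33.8%; Line B is lower overall.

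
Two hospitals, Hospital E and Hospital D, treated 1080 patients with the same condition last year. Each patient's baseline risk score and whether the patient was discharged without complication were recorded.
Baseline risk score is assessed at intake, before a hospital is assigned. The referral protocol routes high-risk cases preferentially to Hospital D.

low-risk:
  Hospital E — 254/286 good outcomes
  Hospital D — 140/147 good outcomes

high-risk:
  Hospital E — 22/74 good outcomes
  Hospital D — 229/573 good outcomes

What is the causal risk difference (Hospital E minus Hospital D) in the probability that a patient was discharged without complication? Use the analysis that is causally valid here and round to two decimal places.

Nothing the hospital does changes baseline risk score; the imbalance is an allocation artefact. With baseline risk score also predicting the outcome, the pooled figure is confounded, and the within-stratum comparison is the causal one.
Adjusting over the population distribution of baseline risk score: 0.401·(0.888−0.952) + 0.599·(0.297−0.400) = -0.087.

-0.09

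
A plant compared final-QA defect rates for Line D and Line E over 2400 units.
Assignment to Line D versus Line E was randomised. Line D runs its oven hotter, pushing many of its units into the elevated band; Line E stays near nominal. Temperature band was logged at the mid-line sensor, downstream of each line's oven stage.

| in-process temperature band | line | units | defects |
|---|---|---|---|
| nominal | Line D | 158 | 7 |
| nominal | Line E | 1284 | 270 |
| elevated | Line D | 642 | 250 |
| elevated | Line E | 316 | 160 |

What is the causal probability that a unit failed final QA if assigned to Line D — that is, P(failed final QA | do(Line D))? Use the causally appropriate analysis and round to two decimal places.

The in-process temperature band-specific comparison favours Line D throughout, but the pooled figures favour Line E. The question is whether to condition on in-process temperature band.
In-process temperature band is downstream of the line. One should not condition on a consequence of treatment, so the overall rates are the right comparison.
So P(outcome | do(Line D)) is just the pooled rate for Line D: 257/800 = 0.321.

0.32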